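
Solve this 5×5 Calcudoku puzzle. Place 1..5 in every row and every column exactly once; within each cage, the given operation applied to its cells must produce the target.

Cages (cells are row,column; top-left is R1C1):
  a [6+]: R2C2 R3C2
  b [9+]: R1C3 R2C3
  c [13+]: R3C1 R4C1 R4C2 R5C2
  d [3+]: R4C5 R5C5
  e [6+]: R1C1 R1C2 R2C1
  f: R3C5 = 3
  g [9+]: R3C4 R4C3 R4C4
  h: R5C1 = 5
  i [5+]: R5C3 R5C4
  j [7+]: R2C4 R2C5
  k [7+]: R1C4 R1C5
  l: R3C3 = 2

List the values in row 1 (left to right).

1 2 5 3 4

L is a freebie; hence R3C3 = 2.
Cage f is given, leaving R3C5 = 3.
Cage h is given; hence R5C1 = 5.
Cage g has sum 9, which forces R4C3 = 3.
Cage i needs two cells with sum 5, which forces R5C3 = 1.
{2, 3} are confined to R1C4 and R2C4 in column 4, leaving R5C4 = 4.
Row 5 now contains 1; hence R5C5 = 2.
2 is placed in column 5, leaving R4C5 = 1.
Row 5 already has 2, leaving R5C2 = 3.
The 3 cells of cage g must have sum 9, so R3C4 = 1.
Row 4 already has 1, so R4C4 = 5.
Row 3 now contains 1, leaving R3C1 = 4.
Row 3 already has 4, which forces R3C2 = 5.
The 4 cells of cage c must have sum 13; hence R4C1 = 2.
5 is placed in row 4, which forces R4C2 = 4.
The 3 cells of cage e must have sum 6; hence R1C2 = 2.
Row 1 now contains 2, which forces R1C4 = 3.
Cage a's pair has sum 6, which forces R2C2 = 1.
3 is placed in column 4; hence R2C4 = 2.
3 is placed in row 1; hence R1C1 = 1.
The two cells of cage k must have sum 7, so R1C5 = 4.
1 is placed in row 2, so R2C1 = 3.
Cage j's pair has sum 7, leaving R2C5 = 5.
Row 1 now contains 4, so R1C3 = 5.
Row 2 already has 5; hence R2C3 = 4.
Filled in: 1 2 5 3 4 / 3 1 4 2 5 / 4 5 2 1 3 / 2 4 3 5 1 / 5 3 1 4 2.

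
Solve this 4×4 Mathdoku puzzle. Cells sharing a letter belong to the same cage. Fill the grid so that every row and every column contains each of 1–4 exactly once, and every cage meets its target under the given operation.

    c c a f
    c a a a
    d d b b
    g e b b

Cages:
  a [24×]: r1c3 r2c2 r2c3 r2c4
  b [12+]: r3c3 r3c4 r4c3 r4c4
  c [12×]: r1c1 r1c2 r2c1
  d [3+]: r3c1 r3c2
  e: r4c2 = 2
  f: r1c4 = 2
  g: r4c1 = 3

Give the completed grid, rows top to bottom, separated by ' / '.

Cage f is given, so r1c4 = 2.
G is a freebie; hence r4c1 = 3.
Cage e is given, leaving r4c2 = 2.
Cage c has product 12, which forces r1c2 = 3.
Cage a needs product 24, leaving r2c3 = 2.
Cage d needs two cells with sum 3, leaving r3c1 = 2.
2 is placed in column 2, leaving r3c2 = 1.
The 4 cells of cage a must have product 24, leaving r1c3 = 1.
Column 2 now contains 1, which forces r2c2 = 4.
The 4 cells of cage a must have product 24, so r2c4 = 3.
3 is placed in column 4, so r3c4 = 4.
1 is placed in column 3, so r4c3 = 4.
4 is placed in column 4; hence r4c4 = 1.
1 is placed in row 1, which forces r1c1 = 4.
Row 2 already has 4; hence r2c1 = 1.
Row 3 already has 4, which forces r3c3 = 3.

4 3 1 2 / 1 4 2 3 / 2 1 3 4 / 3 2 4 1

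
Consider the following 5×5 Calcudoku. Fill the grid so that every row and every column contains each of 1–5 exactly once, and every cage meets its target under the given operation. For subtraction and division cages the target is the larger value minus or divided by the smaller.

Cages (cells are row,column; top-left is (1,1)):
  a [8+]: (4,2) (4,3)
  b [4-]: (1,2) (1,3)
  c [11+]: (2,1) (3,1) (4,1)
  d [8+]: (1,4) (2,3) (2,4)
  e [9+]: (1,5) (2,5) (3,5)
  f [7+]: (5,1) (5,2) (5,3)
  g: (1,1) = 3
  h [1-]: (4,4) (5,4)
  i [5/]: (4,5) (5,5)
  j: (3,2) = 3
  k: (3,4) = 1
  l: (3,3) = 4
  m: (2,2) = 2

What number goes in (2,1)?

G is a freebie, which forces (1,1) = 3.
Cage m is given, which forces (2,2) = 2.
Cage j is a single given cell, so (3,2) = 3.
Cage l is a single given cell; hence (3,3) = 4.
Cage k is given; hence (3,4) = 1.
3 is placed in column 2; hence (4,2) = 5.
5 is placed in row 4, which forces (4,3) = 3.
5 is placed in row 4, so (4,5) = 1.
Column 5 now contains 1, leaving (5,5) = 5.
Column 2 now contains 5, so (1,2) = 1.
Cage b needs two cells with difference 4, leaving (1,3) = 5.
The 3 cells of cage e must have sum 9, so (1,5) = 4.
Cage d has sum 8, so (2,3) = 1.
Cage e needs sum 9, so (2,5) = 3.
Column 5 already has 5, which forces (3,5) = 2.
Column 2 now contains 1, leaving (5,2) = 4.
Column 3 already has 1, so (5,3) = 2.
The two cells of cage h must have difference 1, so (5,4) = 3.
Row 1 already has 4; hence (1,4) = 2.
Cage c has sum 11, which forces (2,1) = 4.
3 is placed in row 2, so (2,4) = 5.
Row 3 already has 2, which forces (3,1) = 5.
Cage c needs sum 11, so (4,1) = 2.
Column 4 already has 2, leaving (4,4) = 4.
Row 5 now contains 2, leaving (5,1) = 1.
The full grid is 3 1 5 2 4 / 4 2 1 5 3 / 5 3 4 1 2 / 2 5 3 4 1 / 1 4 2 3 5.

4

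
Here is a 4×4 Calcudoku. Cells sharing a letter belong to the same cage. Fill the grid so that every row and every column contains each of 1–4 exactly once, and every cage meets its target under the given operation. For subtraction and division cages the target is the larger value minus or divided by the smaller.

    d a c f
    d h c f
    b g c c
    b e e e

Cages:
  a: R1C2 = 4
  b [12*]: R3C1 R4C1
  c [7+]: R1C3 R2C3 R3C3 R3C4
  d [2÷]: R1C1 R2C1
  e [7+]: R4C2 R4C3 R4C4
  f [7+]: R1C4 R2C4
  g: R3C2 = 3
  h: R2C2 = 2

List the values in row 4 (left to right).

3 1 4 2

Cage a is given, which forces R1C2 = 4.
Row 1 already has 4, which forces R1C4 = 3.
H is a freebie; hence R2C2 = 2.
Column 4 already has 3, which forces R2C4 = 4.
Cage g is a single given cell, leaving R3C2 = 3.
Row 3 already has 3; hence R3C3 = 2.
Cage c needs sum 7, leaving R3C4 = 1.
Column 2 already has 2; hence R4C2 = 1.
Row 4 already has 1, leaving R4C3 = 4.
Column 4 already has 1, so R4C4 = 2.
The two cells of cage d must have quotient 2, which forces R1C1 = 2.
Column 3 now contains 2; hence R1C3 = 1.
Row 2 now contains 4, so R2C1 = 1.
The 4 cells of cage c must have sum 7, which forces R2C3 = 3.
Row 3 already has 3, which forces R3C1 = 4.
Row 4 already has 4, so R4C1 = 3.
The full grid is 2 4 1 3 / 1 2 3 4 / 4 3 2 1 / 3 1 4 2.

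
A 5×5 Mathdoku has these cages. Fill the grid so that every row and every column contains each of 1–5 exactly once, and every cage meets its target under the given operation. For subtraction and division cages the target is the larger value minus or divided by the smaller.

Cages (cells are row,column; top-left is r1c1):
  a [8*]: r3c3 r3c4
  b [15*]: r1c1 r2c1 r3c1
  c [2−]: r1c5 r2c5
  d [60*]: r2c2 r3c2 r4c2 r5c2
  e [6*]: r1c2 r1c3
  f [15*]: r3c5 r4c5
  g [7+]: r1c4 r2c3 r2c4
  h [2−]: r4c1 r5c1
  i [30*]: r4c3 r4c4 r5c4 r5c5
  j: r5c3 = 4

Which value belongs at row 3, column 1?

1

Cage j is given, so r5c3 = 4.
4 is placed in column 3, leaving r3c3 = 2.
Cage a needs two cells with product 8; hence r3c4 = 4.
Cage e's pair has product 6, which forces r1c2 = 2.
2 is placed in column 3; hence r1c3 = 3.
Row 1 already has 3, leaving r1c4 = 1.
Column 3 already has 3, which forces r2c3 = 1.
Column 4 already has 1, leaving r2c4 = 5.
1 is placed in column 3, so r4c3 = 5.
5 is placed in row 4, so r4c5 = 3.
Row 1 now contains 1, leaving r1c1 = 5.
The two cells of cage c must have difference 2, so r1c5 = 4.
Row 2 now contains 5, so r2c1 = 3.
Row 2 now contains 3; hence r2c2 = 4.
The two cells of cage c must have difference 2; hence r2c5 = 2.
Cage b has product 15; hence r3c1 = 1.
3 is placed in column 5, so r3c5 = 5.
Column 1 already has 1; hence r4c1 = 4.
Column 2 already has 4, leaving r4c2 = 1.
Row 4 now contains 3, which forces r4c4 = 2.
Column 1 already has 3; hence r5c1 = 2.
Cage i has product 30; hence r5c4 = 3.
Cage i has product 30, which forces r5c5 = 1.
Row 3 already has 5, so r3c2 = 3.
Row 5 now contains 3, leaving r5c2 = 5.
The full grid is 5 2 3 1 4 / 3 4 1 5 2 / 1 3 2 4 5 / 4 1 5 2 3 / 2 5 4 3 1.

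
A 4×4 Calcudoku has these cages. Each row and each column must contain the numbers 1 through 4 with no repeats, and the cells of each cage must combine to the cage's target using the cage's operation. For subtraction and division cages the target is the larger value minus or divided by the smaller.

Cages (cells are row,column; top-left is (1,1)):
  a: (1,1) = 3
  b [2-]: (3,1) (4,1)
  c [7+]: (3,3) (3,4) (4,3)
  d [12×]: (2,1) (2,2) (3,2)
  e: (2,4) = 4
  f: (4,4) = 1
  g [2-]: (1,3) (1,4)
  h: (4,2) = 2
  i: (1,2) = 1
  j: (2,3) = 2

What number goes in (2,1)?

1

Cage a is a single given cell; hence (1,1) = 3.
Cage i is given, leaving (1,2) = 1.
Cage j is a single given cell, which forces (2,3) = 2.
Cage e is given; hence (2,4) = 4.
Cage h is given; hence (4,2) = 2.
F is a freebie, which forces (4,4) = 1.
2 is placed in column 3, so (1,3) = 4.
4 is placed in column 4, so (1,4) = 2.
Row 2 already has 4, which forces (2,1) = 1.
Row 2 already has 4, which forces (2,2) = 3.
Cage b's pair has difference 2, which forces (3,1) = 2.
Cage d needs product 12, which forces (3,2) = 4.
Cage c needs sum 7, which forces (3,3) = 1.
2 is placed in column 4, which forces (3,4) = 3.
Row 4 already has 1, leaving (4,1) = 4.
Column 3 already has 4, leaving (4,3) = 3.
Completed grid: 3 1 4 2 / 1 3 2 4 / 2 4 1 3 / 4 2 3 1.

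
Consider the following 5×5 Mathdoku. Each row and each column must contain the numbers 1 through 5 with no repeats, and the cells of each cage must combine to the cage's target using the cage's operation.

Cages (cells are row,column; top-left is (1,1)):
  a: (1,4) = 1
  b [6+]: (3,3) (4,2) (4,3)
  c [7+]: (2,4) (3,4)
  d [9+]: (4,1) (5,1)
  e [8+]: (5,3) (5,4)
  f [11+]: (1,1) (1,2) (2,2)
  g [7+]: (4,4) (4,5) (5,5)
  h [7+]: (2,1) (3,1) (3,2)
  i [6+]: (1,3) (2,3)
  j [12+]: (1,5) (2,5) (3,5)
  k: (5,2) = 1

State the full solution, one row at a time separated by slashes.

3 5 2 1 4 / 1 3 4 2 5 / 2 4 1 5 3 / 5 2 3 4 1 / 4 1 5 3 2

Cage a is given, leaving (1,4) = 1.
K is a freebie; hence (5,2) = 1.
Row 4 needs a 5, and only (4,1) is open for it.
Column 1 already has 5, leaving (5,1) = 4.
In row 4, 4 can only go at (4,4), so (4,4) = 4.
Cage g needs sum 7, which forces (4,5) = 1.
The 3 cells of cage g must have sum 7, which forces (5,5) = 2.
The 3 cells of cage b must have sum 6, which forces (3,3) = 1.
The only place for 1 in row 2 is (2,1).
Cage h needs sum 7, leaving (3,1) = 2.
The 3 cells of cage h must have sum 7; hence (3,2) = 4.
2 is placed in row 3, leaving (3,4) = 5.
Row 3 now contains 5, leaving (3,5) = 3.
Column 4 already has 5; hence (5,4) = 3.
2 is placed in column 1, so (1,1) = 3.
4 is placed in column 2, so (1,2) = 5.
Row 1 now contains 5, leaving (1,5) = 4.
Cage f needs sum 11, so (2,2) = 3.
Column 4 already has 5; hence (2,4) = 2.
Column 5 now contains 4; hence (2,5) = 5.
Column 2 already has 3; hence (4,2) = 2.
Row 4 now contains 2, which forces (4,3) = 3.
3 is placed in row 5, so (5,3) = 5.
Row 1 already has 4, so (1,3) = 2.
Row 2 now contains 2, which forces (2,3) = 4.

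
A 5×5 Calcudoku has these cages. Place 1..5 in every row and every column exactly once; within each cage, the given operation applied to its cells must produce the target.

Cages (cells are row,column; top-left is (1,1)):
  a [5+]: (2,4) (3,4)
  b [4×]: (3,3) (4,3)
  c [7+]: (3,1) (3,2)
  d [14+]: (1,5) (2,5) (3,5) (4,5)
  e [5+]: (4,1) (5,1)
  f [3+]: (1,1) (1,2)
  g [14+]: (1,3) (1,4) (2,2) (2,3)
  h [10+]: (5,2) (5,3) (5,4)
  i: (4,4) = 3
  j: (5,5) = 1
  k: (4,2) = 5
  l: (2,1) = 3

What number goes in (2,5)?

5

Cage l is given, which forces (2,1) = 3.
Cage k is given, which forces (4,2) = 5.
Cage i is a single given cell, so (4,4) = 3.
Cage j is a single given cell; hence (5,5) = 1.
Cage e needs two cells with sum 5, so (4,1) = 1.
1 is placed in row 4, which forces (4,3) = 4.
Row 4 now contains 4, which forces (4,5) = 2.
Cage e's pair has sum 5, which forces (5,1) = 4.
1 is placed in column 1, leaving (1,1) = 2.
The two cells of cage f must have sum 3, leaving (1,2) = 1.
4 is placed in column 1, which forces (3,1) = 5.
Cage c's pair has sum 7; hence (3,2) = 2.
Column 3 already has 4, so (3,3) = 1.
Row 3 already has 1, so (3,4) = 4.
4 is placed in row 3, leaving (3,5) = 3.
Column 2 now contains 2; hence (5,2) = 3.
Cage g needs sum 14, so (1,3) = 3.
4 is placed in column 4, leaving (1,4) = 5.
5 is placed in row 1, which forces (1,5) = 4.
Column 2 now contains 2; hence (2,2) = 4.
Cage g needs sum 14, which forces (2,3) = 2.
4 is placed in column 4, so (2,4) = 1.
Column 5 now contains 4; hence (2,5) = 5.
Column 3 already has 2, so (5,3) = 5.
Column 4 already has 5; hence (5,4) = 2.
Filled in: 2 1 3 5 4 / 3 4 2 1 5 / 5 2 1 4 3 / 1 5 4 3 2 / 4 3 5 2 1.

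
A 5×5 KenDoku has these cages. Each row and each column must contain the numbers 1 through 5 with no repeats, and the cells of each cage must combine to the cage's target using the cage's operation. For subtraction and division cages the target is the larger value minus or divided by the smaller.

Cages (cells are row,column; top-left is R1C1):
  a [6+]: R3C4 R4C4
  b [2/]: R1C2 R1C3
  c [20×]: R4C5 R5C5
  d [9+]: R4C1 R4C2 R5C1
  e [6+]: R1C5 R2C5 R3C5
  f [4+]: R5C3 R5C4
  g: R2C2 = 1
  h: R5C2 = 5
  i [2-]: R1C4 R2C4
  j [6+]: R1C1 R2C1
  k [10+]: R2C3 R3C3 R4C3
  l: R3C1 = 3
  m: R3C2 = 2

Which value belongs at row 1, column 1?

1

Cage g is a single given cell, leaving R2C2 = 1.
Cage l is given, leaving R3C1 = 3.
M is a freebie, so R3C2 = 2.
2 is placed in row 3, which forces R3C5 = 1.
Cage h is given; hence R5C2 = 5.
Row 5 already has 5; hence R5C5 = 4.
Column 2 now contains 2, so R1C2 = 4.
Cage b needs two cells with quotient 2, leaving R1C3 = 2.
Row 1 now contains 2; hence R1C5 = 3.
Column 5 already has 3, which forces R2C5 = 2.
Cage d needs sum 9, so R4C2 = 3.
Row 4 already has 3, which forces R4C3 = 1.
Row 4 now contains 1; hence R4C4 = 2.
Column 5 already has 4, leaving R4C5 = 5.
1 is placed in column 3, so R5C3 = 3.
Row 5 already has 3, leaving R5C4 = 1.
Row 1 now contains 2, leaving R1C1 = 1.
Column 4 now contains 1, so R1C4 = 5.
The two cells of cage j must have sum 6, which forces R2C1 = 5.
5 is placed in row 2, so R2C3 = 4.
Cage i needs two cells with difference 2, so R2C4 = 3.
4 is placed in column 3; hence R3C3 = 5.
Cage a needs two cells with sum 6; hence R3C4 = 4.
5 is placed in row 4, leaving R4C1 = 4.
1 is placed in row 5, so R5C1 = 2.
The full grid is 1 4 2 5 3 / 5 1 4 3 2 / 3 2 5 4 1 / 4 3 1 2 5 / 2 5 3 1 4.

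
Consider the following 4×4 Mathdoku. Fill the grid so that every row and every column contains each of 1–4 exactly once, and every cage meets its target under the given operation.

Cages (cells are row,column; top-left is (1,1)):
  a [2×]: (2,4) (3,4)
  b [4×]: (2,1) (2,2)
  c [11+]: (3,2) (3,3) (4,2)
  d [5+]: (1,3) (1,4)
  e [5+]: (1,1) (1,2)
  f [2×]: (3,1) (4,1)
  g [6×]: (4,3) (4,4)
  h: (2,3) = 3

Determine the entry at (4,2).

H is a freebie, so (2,3) = 3.
Cage c has sum 11; hence (3,2) = 3.
Cage c needs sum 11, so (3,3) = 4.
The 3 cells of cage c must have sum 11, leaving (4,2) = 4.
Column 3 now contains 3, so (4,3) = 2.
Row 4 already has 2; hence (4,4) = 3.
2 is placed in column 3, so (1,3) = 1.
Cage d's pair has sum 5; hence (1,4) = 4.
The two cells of cage b must have product 4, leaving (2,1) = 4.
Column 2 already has 4, leaving (2,2) = 1.
Row 2 now contains 1, leaving (2,4) = 2.
Cage f's pair has product 2, so (3,1) = 2.
Column 4 now contains 2, so (3,4) = 1.
Row 4 already has 2, leaving (4,1) = 1.
4 is placed in row 1, leaving (1,1) = 3.
Row 1 now contains 1, so (1,2) = 2.
Filled in: 3 2 1 4 / 4 1 3 2 / 2 3 4 1 / 1 4 2 3.

4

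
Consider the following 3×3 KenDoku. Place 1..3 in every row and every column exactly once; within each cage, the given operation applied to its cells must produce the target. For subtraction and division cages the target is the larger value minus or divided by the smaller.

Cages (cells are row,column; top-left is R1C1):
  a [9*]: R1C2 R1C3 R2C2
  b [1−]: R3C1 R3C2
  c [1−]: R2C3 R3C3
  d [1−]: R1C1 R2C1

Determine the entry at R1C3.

Cage a needs product 9, so R1C2 = 1.
The 3 cells of cage a must have product 9, leaving R1C3 = 3.
Cage a needs product 9, which forces R2C2 = 3.
Column 2 now contains 3; hence R3C2 = 2.
2 is placed in row 3, which forces R3C3 = 1.
Row 1 already has 3, which forces R1C1 = 2.
The two cells of cage d must have difference 1, leaving R2C1 = 1.
1 is placed in column 3, which forces R2C3 = 2.
Row 3 already has 1, leaving R3C1 = 3.
Filled in: 2 1 3 / 1 3 2 / 3 2 1.

3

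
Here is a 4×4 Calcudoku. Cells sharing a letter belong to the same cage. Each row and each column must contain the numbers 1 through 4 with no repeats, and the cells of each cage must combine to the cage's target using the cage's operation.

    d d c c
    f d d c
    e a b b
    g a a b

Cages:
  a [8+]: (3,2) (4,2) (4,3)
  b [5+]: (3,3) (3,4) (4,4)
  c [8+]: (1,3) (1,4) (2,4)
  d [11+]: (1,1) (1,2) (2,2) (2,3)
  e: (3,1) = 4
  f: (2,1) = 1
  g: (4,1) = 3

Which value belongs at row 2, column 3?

F is a freebie, which forces (2,1) = 1.
Cage e is a single given cell, so (3,1) = 4.
Cage g is a single given cell, leaving (4,1) = 3.
Column 1 already has 3, which forces (1,1) = 2.
Column 2 needs a 1, and only (4,2) is open for it.
Cage a needs sum 8, leaving (3,2) = 3.
Cage b has sum 5, which forces (3,3) = 2.
The 3 cells of cage b must have sum 5, so (3,4) = 1.
The 3 cells of cage a must have sum 8; hence (4,3) = 4.
Row 4 already has 1, which forces (4,4) = 2.
3 is placed in column 2; hence (1,2) = 4.
The 3 cells of cage c must have sum 8, leaving (1,3) = 1.
4 is placed in row 1, which forces (1,4) = 3.
Cage d needs sum 11, which forces (2,2) = 2.
4 is placed in column 3; hence (2,3) = 3.
Column 4 now contains 3; hence (2,4) = 4.
The full grid is 2 4 1 3 / 1 2 3 4 / 4 3 2 1 / 3 1 4 2.

3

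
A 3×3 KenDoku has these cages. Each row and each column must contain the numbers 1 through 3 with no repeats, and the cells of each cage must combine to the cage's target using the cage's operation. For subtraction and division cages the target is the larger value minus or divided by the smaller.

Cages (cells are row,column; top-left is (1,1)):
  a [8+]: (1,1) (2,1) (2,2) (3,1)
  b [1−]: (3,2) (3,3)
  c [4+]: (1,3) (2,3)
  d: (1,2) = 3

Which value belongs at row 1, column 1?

Cage d is given; hence (1,2) = 3.
Row 1 already has 3; hence (1,3) = 1.
Cage a has sum 8; hence (2,2) = 2.
Column 3 now contains 1; hence (2,3) = 3.
2 is placed in column 2, which forces (3,2) = 1.
Column 3 now contains 3, so (3,3) = 2.
1 is placed in row 1; hence (1,1) = 2.
Row 2 already has 3; hence (2,1) = 1.
Row 3 already has 2, which forces (3,1) = 3.
Completed grid: 2 3 1 / 1 2 3 / 3 1 2.

2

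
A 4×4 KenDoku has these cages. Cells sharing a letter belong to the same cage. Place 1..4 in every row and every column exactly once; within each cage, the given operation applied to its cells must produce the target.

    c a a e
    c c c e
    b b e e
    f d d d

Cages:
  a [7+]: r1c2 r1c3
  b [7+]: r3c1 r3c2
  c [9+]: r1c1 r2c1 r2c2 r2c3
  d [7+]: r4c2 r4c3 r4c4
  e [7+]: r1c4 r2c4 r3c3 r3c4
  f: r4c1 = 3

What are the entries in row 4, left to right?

Cage e has sum 7; hence r3c3 = 1.
Cage f is a single given cell, leaving r4c1 = 3.
Column 1 now contains 3, leaving r3c1 = 4.
Cage b needs two cells with sum 7, leaving r3c2 = 3.
3 is placed in row 3, leaving r3c4 = 2.
The 4 cells of cage c must have sum 9, leaving r1c1 = 2.
Column 2 now contains 3, which forces r1c2 = 4.
Cage a's pair has sum 7, which forces r1c3 = 3.
3 is placed in row 1, so r1c4 = 1.
Column 1 now contains 4, so r2c1 = 1.
4 is placed in column 2, which forces r2c2 = 2.
Row 2 now contains 2; hence r2c3 = 4.
Column 4 already has 1, so r2c4 = 3.
2 is placed in column 2; hence r4c2 = 1.
4 is placed in column 3, which forces r4c3 = 2.
Column 4 already has 1, so r4c4 = 4.
The full grid is 2 4 3 1 / 1 2 4 3 / 4 3 1 2 / 3 1 2 4.

3 1 2 4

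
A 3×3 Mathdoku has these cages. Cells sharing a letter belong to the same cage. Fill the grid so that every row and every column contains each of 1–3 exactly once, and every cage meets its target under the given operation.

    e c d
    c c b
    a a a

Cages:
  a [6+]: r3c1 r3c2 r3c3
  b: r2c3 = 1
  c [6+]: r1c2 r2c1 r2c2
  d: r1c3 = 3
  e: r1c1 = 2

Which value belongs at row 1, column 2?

Cage e is given, which forces r1c1 = 2.
D is a freebie, leaving r1c3 = 3.
Cage b is a single given cell, leaving r2c3 = 1.
Column 3 now contains 1, so r3c3 = 2.
Row 1 already has 3, which forces r1c2 = 1.
1 is placed in row 2; hence r2c1 = 3.
Cage c has sum 6, which forces r2c2 = 2.
3 is placed in column 1, leaving r3c1 = 1.
1 is placed in column 2; hence r3c2 = 3.
Filled in: 2 1 3 / 3 2 1 / 1 3 2.

1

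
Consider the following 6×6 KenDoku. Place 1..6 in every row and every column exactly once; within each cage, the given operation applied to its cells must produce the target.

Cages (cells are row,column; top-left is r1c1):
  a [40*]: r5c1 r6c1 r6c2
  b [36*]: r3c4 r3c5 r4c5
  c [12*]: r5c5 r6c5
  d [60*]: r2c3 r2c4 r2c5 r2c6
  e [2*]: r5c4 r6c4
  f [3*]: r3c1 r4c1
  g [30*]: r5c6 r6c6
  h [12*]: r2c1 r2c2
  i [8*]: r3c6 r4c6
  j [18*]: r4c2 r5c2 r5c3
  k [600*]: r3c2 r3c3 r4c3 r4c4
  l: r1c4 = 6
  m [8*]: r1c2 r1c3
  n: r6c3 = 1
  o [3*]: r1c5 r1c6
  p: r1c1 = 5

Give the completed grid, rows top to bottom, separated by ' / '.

Cage p is given, so r1c1 = 5.
Cage l is a single given cell, leaving r1c4 = 6.
Cage n is a single given cell, leaving r6c3 = 1.
Row 6 now contains 1, so r6c4 = 2.
Column 4 already has 2, which forces r3c4 = 3.
Cage a needs product 40; hence r5c1 = 2.
Column 4 already has 2, leaving r5c4 = 1.
Row 6 now contains 2, which forces r6c1 = 4.
The 3 cells of cage a must have product 40, leaving r6c2 = 5.
Row 6 already has 5, which forces r6c6 = 6.
Row 3 already has 3; hence r3c1 = 1.
Cage k needs product 600; hence r3c3 = 5.
Cage f needs two cells with product 3; hence r4c1 = 3.
The 3 cells of cage j must have product 18, leaving r4c2 = 1.
Cage k needs product 600, which forces r4c4 = 5.
Cage c's pair has product 12, which forces r5c5 = 4.
6 is placed in column 6, leaving r5c6 = 5.
Row 6 already has 6, leaving r6c5 = 3.
Column 5 already has 3, which forces r1c5 = 1.
Cage o needs two cells with product 3; hence r1c6 = 3.
3 is placed in column 1; hence r2c1 = 6.
The two cells of cage h must have product 12, leaving r2c2 = 2.
The 4 cells of cage d must have product 60, so r2c3 = 3.
5 is placed in column 4, so r2c4 = 4.
Cage d has product 60; hence r2c5 = 5.
Cage d needs product 60; hence r2c6 = 1.
Column 3 already has 3, so r5c3 = 6.
2 is placed in column 2; hence r1c2 = 4.
The two cells of cage m must have product 8; hence r1c3 = 2.
The 4 cells of cage k must have product 600; hence r3c2 = 6.
6 is placed in row 3, so r3c5 = 2.
2 is placed in row 3; hence r3c6 = 4.
6 is placed in column 3, leaving r4c3 = 4.
Column 5 now contains 2, which forces r4c5 = 6.
Column 6 already has 4; hence r4c6 = 2.
Row 5 already has 6, which forces r5c2 = 3.

5 4 2 6 1 3 / 6 2 3 4 5 1 / 1 6 5 3 2 4 / 3 1 4 5 6 2 / 2 3 6 1 4 5 / 4 5 1 2 3 6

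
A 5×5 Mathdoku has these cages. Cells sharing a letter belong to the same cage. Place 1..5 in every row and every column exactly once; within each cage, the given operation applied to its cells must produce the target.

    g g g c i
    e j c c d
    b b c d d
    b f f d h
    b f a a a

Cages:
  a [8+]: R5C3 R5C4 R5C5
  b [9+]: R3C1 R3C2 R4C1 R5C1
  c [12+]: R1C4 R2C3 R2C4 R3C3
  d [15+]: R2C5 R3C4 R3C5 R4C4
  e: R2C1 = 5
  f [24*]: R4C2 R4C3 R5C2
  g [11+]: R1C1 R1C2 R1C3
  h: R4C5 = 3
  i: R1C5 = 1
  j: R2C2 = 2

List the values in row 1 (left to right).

2 5 4 3 1

Cage i is a single given cell, so R1C5 = 1.
Cage e is a single given cell; hence R2C1 = 5.
Cage j is a single given cell, which forces R2C2 = 2.
Cage h is given, which forces R4C5 = 3.
3 is placed in column 5; hence R2C5 = 4.
Row 4 already has 3, leaving R4C2 = 4.
Cage f needs product 24, leaving R4C3 = 2.
2 is placed in row 4, leaving R4C4 = 5.
The 3 cells of cage f must have product 24, which forces R5C2 = 3.
Cage g has sum 11; hence R1C1 = 2.
Column 2 already has 4; hence R1C2 = 5.
The 3 cells of cage g must have sum 11, which forces R1C3 = 4.
Row 1 now contains 4; hence R1C4 = 3.
Column 4 now contains 3, which forces R2C4 = 1.
Cage b needs sum 9, so R3C1 = 3.
3 is placed in column 2, which forces R3C2 = 1.
Column 3 already has 4, leaving R3C3 = 5.
1 is placed in column 4; hence R3C4 = 4.
Row 3 already has 5, so R3C5 = 2.
2 is placed in row 4, leaving R4C1 = 1.
The 4 cells of cage b must have sum 9, so R5C1 = 4.
Column 3 now contains 5, leaving R5C3 = 1.
1 is placed in column 4, which forces R5C4 = 2.
Column 5 already has 2, which forces R5C5 = 5.
1 is placed in row 2, so R2C3 = 3.
Completed grid: 2 5 4 3 1 / 5 2 3 1 4 / 3 1 5 4 2 / 1 4 2 5 3 / 4 3 1 2 5.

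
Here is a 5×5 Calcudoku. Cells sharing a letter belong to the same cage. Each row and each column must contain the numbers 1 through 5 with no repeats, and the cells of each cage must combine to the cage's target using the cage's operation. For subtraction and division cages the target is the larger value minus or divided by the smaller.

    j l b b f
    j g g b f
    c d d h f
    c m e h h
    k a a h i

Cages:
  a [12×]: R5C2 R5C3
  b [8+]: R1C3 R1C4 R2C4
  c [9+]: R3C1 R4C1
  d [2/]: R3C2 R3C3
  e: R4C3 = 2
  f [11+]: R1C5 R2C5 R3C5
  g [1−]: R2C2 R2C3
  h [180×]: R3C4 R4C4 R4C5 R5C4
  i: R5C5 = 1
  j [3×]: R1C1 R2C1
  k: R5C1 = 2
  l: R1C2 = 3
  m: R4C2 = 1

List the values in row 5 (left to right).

Cage l is given, which forces R1C2 = 3.
Cage m is given, leaving R4C2 = 1.
Cage e is a single given cell, which forces R4C3 = 2.
Cage h needs product 180, which forces R4C5 = 3.
Cage k is given, which forces R5C1 = 2.
Column 2 already has 3; hence R5C2 = 4.
4 is placed in row 5, leaving R5C3 = 3.
Row 5 now contains 3, which forces R5C4 = 5.
I is a freebie, so R5C5 = 1.
Row 1 now contains 3, so R1C1 = 1.
The two cells of cage j must have product 3, so R2C1 = 3.
Column 2 now contains 4; hence R3C2 = 2.
Cage h has product 180, which forces R3C4 = 3.
Column 4 already has 5; hence R4C4 = 4.
Cage b has sum 8, which forces R1C3 = 5.
Column 4 already has 4, so R1C4 = 2.
Row 1 now contains 2, which forces R1C5 = 4.
2 is placed in column 2, so R2C2 = 5.
The two cells of cage g must have difference 1, so R2C3 = 4.
Cage b has sum 8, leaving R2C4 = 1.
Row 2 already has 5, so R2C5 = 2.
Cage c needs two cells with sum 9; hence R3C1 = 4.
Column 3 already has 4, so R3C3 = 1.
4 is placed in column 5, so R3C5 = 5.
Row 4 already has 4, which forces R4C1 = 5.
Completed grid: 1 3 5 2 4 / 3 5 4 1 2 / 4 2 1 3 5 / 5 1 2 4 3 / 2 4 3 5 1.

2 4 3 5 1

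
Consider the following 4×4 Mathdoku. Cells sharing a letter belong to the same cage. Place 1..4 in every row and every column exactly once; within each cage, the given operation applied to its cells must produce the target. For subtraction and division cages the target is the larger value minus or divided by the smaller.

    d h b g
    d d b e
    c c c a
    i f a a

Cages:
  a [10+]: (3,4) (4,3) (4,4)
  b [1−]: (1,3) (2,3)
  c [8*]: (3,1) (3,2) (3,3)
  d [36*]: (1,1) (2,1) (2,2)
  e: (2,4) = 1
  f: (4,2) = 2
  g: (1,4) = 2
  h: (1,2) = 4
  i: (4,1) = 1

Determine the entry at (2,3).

2

The 3 cells of cage d must have product 36, so (1,1) = 3.
Cage h is a single given cell, leaving (1,2) = 4.
Cage g is a single given cell, so (1,4) = 2.
Cage d needs product 36, leaving (2,1) = 4.
Cage d has product 36, so (2,2) = 3.
Cage e is given, which forces (2,4) = 1.
I is a freebie, leaving (4,1) = 1.
Cage f is a single given cell, so (4,2) = 2.
Column 4 already has 2, which forces (4,4) = 4.
Row 1 already has 2, so (1,3) = 1.
Row 2 already has 1; hence (2,3) = 2.
1 is placed in column 1, so (3,1) = 2.
Column 2 now contains 2, so (3,2) = 1.
Cage c has product 8, which forces (3,3) = 4.
Column 4 now contains 4, which forces (3,4) = 3.
Row 4 already has 4, leaving (4,3) = 3.
Completed grid: 3 4 1 2 / 4 3 2 1 / 2 1 4 3 / 1 2 3 4.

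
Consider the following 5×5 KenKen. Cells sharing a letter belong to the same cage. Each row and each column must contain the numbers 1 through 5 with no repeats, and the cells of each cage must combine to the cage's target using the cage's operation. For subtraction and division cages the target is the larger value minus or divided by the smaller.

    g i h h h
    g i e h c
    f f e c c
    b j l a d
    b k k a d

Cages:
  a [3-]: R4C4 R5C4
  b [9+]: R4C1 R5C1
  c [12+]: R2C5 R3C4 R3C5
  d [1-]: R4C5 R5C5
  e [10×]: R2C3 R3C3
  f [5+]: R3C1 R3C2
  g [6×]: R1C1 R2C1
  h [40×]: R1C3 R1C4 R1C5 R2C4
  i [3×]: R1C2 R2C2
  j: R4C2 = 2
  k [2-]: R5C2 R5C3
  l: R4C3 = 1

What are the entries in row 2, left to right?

3 1 5 2 4

Cage j is a single given cell, leaving R4C2 = 2.
Cage l is a single given cell; hence R4C3 = 1.
In row 4, 3 can only go at R4C5, so R4C5 = 3.
The only place for 1 in column 1 is R3C1.
The two cells of cage f must have sum 5; hence R3C2 = 4.
Row 3 needs a 3, and only R3C4 is open for it.
The 3 cells of cage c must have sum 12, leaving R2C5 = 4.
The 3 cells of cage c must have sum 12, leaving R3C5 = 5.
Column 5 now contains 4, which forces R5C5 = 2.
2 is placed in column 5, so R1C5 = 1.
Cage e needs two cells with product 10, which forces R2C3 = 5.
Row 2 already has 5, leaving R2C4 = 2.
Row 3 already has 5, so R3C3 = 2.
Cage a needs two cells with difference 3, which forces R4C4 = 4.
Column 3 now contains 5, leaving R5C3 = 3.
Row 5 now contains 2, leaving R5C4 = 1.
The two cells of cage g must have product 6, so R1C1 = 2.
1 is placed in row 1, leaving R1C2 = 3.
Column 3 already has 2; hence R1C3 = 4.
Column 4 already has 4, leaving R1C4 = 5.
Row 2 already has 2, which forces R2C1 = 3.
Cage i needs two cells with product 3; hence R2C2 = 1.
Row 4 already has 4; hence R4C1 = 5.
Cage b's pair has sum 9, which forces R5C1 = 4.
Row 5 already has 1, leaving R5C2 = 5.
Completed grid: 2 3 4 5 1 / 3 1 5 2 4 / 1 4 2 3 5 / 5 2 1 4 3 / 4 5 3 1 2.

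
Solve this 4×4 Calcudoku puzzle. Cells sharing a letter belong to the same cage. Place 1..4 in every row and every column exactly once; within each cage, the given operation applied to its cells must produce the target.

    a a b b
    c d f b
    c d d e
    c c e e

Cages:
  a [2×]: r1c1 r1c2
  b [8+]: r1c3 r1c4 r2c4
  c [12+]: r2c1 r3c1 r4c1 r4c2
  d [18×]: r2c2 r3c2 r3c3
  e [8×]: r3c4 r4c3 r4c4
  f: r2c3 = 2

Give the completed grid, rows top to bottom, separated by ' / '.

The 3 cells of cage d must have product 18, which forces r2c2 = 3.
Cage f is given, so r2c3 = 2.
Cage d needs product 18; hence r3c2 = 2.
Cage d needs product 18; hence r3c3 = 3.
3 is placed in column 2; hence r4c2 = 4.
4 is placed in row 4, leaving r4c3 = 1.
1 is placed in row 4, leaving r4c4 = 2.
The two cells of cage a must have product 2, leaving r1c1 = 2.
Column 2 now contains 2, leaving r1c2 = 1.
Column 3 now contains 1, so r1c3 = 4.
The 3 cells of cage b must have sum 8, which forces r1c4 = 3.
Cage b needs sum 8; hence r2c4 = 1.
The 3 cells of cage e must have product 8; hence r3c4 = 4.
Row 4 already has 2, which forces r4c1 = 3.
1 is placed in row 2, which forces r2c1 = 4.
Row 3 now contains 4, leaving r3c1 = 1.

2 1 4 3 / 4 3 2 1 / 1 2 3 4 / 3 4 1 2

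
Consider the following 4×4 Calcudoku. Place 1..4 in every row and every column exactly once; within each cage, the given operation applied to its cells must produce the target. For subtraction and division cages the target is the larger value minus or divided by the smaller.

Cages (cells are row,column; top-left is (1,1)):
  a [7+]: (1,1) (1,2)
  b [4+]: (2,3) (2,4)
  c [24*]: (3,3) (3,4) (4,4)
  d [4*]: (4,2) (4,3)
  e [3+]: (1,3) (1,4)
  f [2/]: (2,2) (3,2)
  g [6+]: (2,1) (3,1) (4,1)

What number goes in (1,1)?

4

In row 2, 4 can only go at (2,2), so (2,2) = 4.
Cage a's pair has sum 7, leaving (1,1) = 4.
4 is placed in column 2, so (1,2) = 3.
The two cells of cage f must have quotient 2; hence (3,2) = 2.
4 is placed in column 2, which forces (4,2) = 1.
Cage d needs two cells with product 4, which forces (4,3) = 4.
Column 3 now contains 4, leaving (3,3) = 3.
Cage c has product 24, leaving (3,4) = 4.
Cage c has product 24; hence (4,4) = 2.
Cage e's pair has sum 3; hence (1,3) = 2.
2 is placed in column 4, so (1,4) = 1.
The 3 cells of cage g must have sum 6, leaving (2,1) = 2.
3 is placed in column 3; hence (2,3) = 1.
Cage b needs two cells with sum 4, leaving (2,4) = 3.
Row 3 now contains 3, leaving (3,1) = 1.
Row 4 already has 2, leaving (4,1) = 3.
The full grid is 4 3 2 1 / 2 4 1 3 / 1 2 3 4 / 3 1 4 2.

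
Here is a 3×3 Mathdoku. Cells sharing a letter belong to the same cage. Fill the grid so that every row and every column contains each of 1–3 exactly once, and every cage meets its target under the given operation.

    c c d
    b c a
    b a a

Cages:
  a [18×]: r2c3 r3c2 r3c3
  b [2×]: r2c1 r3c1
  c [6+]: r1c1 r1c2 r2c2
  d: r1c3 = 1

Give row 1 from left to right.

Cage d is given; hence r1c3 = 1.
Cage a has product 18; hence r2c3 = 3.
Cage a has product 18; hence r3c2 = 3.
The 3 cells of cage a must have product 18, so r3c3 = 2.
Cage c has sum 6, so r1c1 = 3.
Column 2 now contains 3; hence r1c2 = 2.
Cage b's pair has product 2, which forces r2c1 = 2.
Cage c has sum 6, so r2c2 = 1.
Row 3 already has 2, leaving r3c1 = 1.
Filled in: 3 2 1 / 2 1 3 / 1 3 2.

3 2 1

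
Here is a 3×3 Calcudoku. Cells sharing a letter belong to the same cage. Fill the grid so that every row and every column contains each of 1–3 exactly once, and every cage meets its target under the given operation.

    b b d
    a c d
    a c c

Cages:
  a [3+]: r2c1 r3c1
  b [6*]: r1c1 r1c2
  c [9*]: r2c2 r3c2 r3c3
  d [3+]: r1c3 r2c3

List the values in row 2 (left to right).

Cage c needs product 9, so r2c2 = 3.
The 3 cells of cage c must have product 9, so r3c2 = 1.
Cage c needs product 9; hence r3c3 = 3.
Cage b needs two cells with product 6, leaving r1c1 = 3.
3 is placed in column 2, leaving r1c2 = 2.
2 is placed in row 1, leaving r1c3 = 1.
Cage a needs two cells with sum 3; hence r2c1 = 1.
1 is placed in column 3, so r2c3 = 2.
Row 3 already has 1, leaving r3c1 = 2.
Filled in: 3 2 1 / 1 3 2 / 2 1 3.

1 3 2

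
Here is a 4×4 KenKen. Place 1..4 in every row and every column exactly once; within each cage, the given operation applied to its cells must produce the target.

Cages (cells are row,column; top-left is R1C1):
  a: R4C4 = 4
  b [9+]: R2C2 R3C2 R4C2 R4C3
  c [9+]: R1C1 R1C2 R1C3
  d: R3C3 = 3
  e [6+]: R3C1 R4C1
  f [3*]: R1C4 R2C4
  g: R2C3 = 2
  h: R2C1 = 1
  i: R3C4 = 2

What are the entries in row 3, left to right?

Cage h is given, which forces R2C1 = 1.
G is a freebie; hence R2C3 = 2.
Row 2 now contains 1, so R2C4 = 3.
Cage d is a single given cell; hence R3C3 = 3.
Cage i is given, leaving R3C4 = 2.
3 is placed in column 3, leaving R4C3 = 1.
Cage a is given; hence R4C4 = 4.
3 is placed in column 3, leaving R1C3 = 4.
Column 4 already has 3, leaving R1C4 = 1.
3 is placed in row 2, which forces R2C2 = 4.
2 is placed in row 3, so R3C1 = 4.
Cage b has sum 9, which forces R3C2 = 1.
Row 4 already has 4, so R4C1 = 2.
The 4 cells of cage b must have sum 9, so R4C2 = 3.
Column 1 already has 2, leaving R1C1 = 3.
Column 2 now contains 3, which forces R1C2 = 2.
The full grid is 3 2 4 1 / 1 4 2 3 / 4 1 3 2 / 2 3 1 4.

4 1 3 2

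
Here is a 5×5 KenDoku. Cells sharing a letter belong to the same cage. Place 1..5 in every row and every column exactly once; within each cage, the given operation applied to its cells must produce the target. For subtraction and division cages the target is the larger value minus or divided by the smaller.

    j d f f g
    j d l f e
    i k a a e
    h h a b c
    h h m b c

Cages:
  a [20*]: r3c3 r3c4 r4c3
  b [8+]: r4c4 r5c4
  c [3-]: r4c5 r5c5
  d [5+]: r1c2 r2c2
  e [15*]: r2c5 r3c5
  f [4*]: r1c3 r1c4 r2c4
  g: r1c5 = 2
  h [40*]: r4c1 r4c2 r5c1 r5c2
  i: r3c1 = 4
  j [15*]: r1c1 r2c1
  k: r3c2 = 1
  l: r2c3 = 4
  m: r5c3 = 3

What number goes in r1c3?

1

Cage g is a single given cell, which forces r1c5 = 2.
Cage l is given, leaving r2c3 = 4.
Cage i is a single given cell, leaving r3c1 = 4.
Cage k is a single given cell, which forces r3c2 = 1.
Row 3 already has 1, which forces r3c3 = 5.
Row 3 already has 5, so r3c4 = 2.
Row 3 already has 5, leaving r3c5 = 3.
Cage m is given, which forces r5c3 = 3.
Row 5 now contains 3; hence r5c4 = 5.
Cage d needs two cells with sum 5; hence r1c2 = 3.
2 is placed in row 1, so r1c3 = 1.
Cage f has product 4, which forces r1c4 = 4.
Cage d needs two cells with sum 5; hence r2c2 = 2.
Column 4 now contains 2, which forces r2c4 = 1.
3 is placed in column 5, leaving r2c5 = 5.
Cage a has product 20, which forces r4c3 = 2.
Column 4 already has 5, so r4c4 = 3.
2 is placed in column 2; hence r5c2 = 4.
Row 5 already has 4; hence r5c5 = 1.
Row 1 now contains 3, so r1c1 = 5.
Row 2 now contains 5, so r2c1 = 3.
Cage h needs product 40, leaving r4c1 = 1.
Column 2 already has 4, which forces r4c2 = 5.
1 is placed in column 5, so r4c5 = 4.
Row 5 already has 1; hence r5c1 = 2.
The full grid is 5 3 1 4 2 / 3 2 4 1 5 / 4 1 5 2 3 / 1 5 2 3 4 / 2 4 3 5 1.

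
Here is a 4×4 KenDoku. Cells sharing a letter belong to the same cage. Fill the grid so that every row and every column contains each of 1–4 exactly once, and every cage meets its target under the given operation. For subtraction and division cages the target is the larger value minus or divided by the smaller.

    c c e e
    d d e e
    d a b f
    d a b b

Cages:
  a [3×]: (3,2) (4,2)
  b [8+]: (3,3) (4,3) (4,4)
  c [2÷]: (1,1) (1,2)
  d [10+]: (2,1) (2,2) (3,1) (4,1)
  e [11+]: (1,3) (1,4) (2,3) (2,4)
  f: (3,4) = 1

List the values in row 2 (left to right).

1 2 3 4

F is a freebie, leaving (3,4) = 1.
Row 3 already has 1; hence (3,2) = 3.
The two cells of cage a must have product 3, so (4,2) = 1.
Cage d needs sum 10, which forces (2,1) = 1.
Cage b has sum 8, leaving (3,3) = 2.
Cage d has sum 10, so (4,1) = 3.
Cage b has sum 8, which forces (4,3) = 4.
Cage b has sum 8, leaving (4,4) = 2.
Cage e needs sum 11, leaving (1,3) = 1.
The 4 cells of cage e must have sum 11, which forces (1,4) = 3.
Cage d needs sum 10; hence (2,2) = 2.
Column 3 now contains 4, so (2,3) = 3.
Cage e needs sum 11, leaving (2,4) = 4.
Row 3 already has 2; hence (3,1) = 4.
Column 1 now contains 4, which forces (1,1) = 2.
Column 2 now contains 2; hence (1,2) = 4.
Completed grid: 2 4 1 3 / 1 2 3 4 / 4 3 2 1 / 3 1 4 2.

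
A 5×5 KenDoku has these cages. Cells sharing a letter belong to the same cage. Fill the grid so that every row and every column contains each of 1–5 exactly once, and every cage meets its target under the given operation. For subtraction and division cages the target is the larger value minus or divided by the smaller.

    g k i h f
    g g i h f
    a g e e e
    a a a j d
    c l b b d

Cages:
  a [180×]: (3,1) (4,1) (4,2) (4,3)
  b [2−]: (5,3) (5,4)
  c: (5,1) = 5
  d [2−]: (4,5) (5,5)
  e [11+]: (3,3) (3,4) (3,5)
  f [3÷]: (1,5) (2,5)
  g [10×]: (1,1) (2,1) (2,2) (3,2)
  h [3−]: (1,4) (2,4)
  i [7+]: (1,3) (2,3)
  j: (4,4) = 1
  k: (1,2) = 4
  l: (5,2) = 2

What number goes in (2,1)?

1

K is a freebie, so (1,2) = 4.
Cage a needs product 180, so (3,1) = 3.
Cage j is given, leaving (4,4) = 1.
Cage c is a single given cell, which forces (5,1) = 5.
L is a freebie, so (5,2) = 2.
5 is placed in column 1; hence (4,1) = 4.
The two cells of cage b must have difference 2, leaving (5,3) = 1.
Cage b needs two cells with difference 2, leaving (5,4) = 3.
Row 5 now contains 3, so (5,5) = 4.
The two cells of cage d must have difference 2, leaving (4,5) = 2.
Column 5 now contains 2, leaving (3,5) = 5.
Cage g has product 10, which forces (2,2) = 5.
5 is placed in row 2, so (2,4) = 2.
5 is placed in row 3, so (3,2) = 1.
2 is placed in column 4, leaving (3,4) = 4.
5 is placed in column 2; hence (4,2) = 3.
Row 4 already has 3, which forces (4,3) = 5.
The 4 cells of cage g must have product 10, leaving (1,1) = 2.
Cage i needs two cells with sum 7, which forces (1,3) = 3.
2 is placed in column 4, leaving (1,4) = 5.
3 is placed in row 1, leaving (1,5) = 1.
Row 2 already has 2, which forces (2,1) = 1.
Row 2 already has 2, so (2,3) = 4.
1 is placed in column 5; hence (2,5) = 3.
Row 3 now contains 4; hence (3,3) = 2.
Completed grid: 2 4 3 5 1 / 1 5 4 2 3 / 3 1 2 4 5 / 4 3 5 1 2 / 5 2 1 3 4.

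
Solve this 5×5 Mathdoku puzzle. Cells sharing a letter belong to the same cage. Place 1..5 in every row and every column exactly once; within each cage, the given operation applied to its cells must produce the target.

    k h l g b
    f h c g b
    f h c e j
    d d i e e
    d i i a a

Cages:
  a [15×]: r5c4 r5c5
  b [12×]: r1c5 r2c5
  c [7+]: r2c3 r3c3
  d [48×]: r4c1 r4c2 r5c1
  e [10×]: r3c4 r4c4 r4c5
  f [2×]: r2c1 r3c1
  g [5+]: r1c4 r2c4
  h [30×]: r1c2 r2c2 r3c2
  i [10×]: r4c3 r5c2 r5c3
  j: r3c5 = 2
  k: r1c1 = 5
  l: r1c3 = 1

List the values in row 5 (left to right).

K is a freebie; hence r1c1 = 5.
Cage l is a single given cell, so r1c3 = 1.
Cage j is given, which forces r3c5 = 2.
Cage d needs product 48, which forces r4c1 = 3.
The 3 cells of cage d must have product 48; hence r4c2 = 4.
Cage d needs product 48; hence r5c1 = 4.
Cage f needs two cells with product 2, which forces r2c1 = 2.
Row 3 already has 2, leaving r3c1 = 1.
1 is placed in row 3, so r3c4 = 5.
Cage e needs product 10; hence r4c4 = 2.
The 3 cells of cage i must have product 10; hence r5c2 = 1.
5 is placed in column 4, which forces r5c4 = 3.
Row 5 already has 3, leaving r5c5 = 5.
Cage h has product 30, leaving r1c2 = 2.
Column 4 already has 3; hence r1c4 = 4.
4 is placed in row 1, which forces r1c5 = 3.
Cage h has product 30, so r2c2 = 5.
Column 4 already has 3, leaving r2c4 = 1.
3 is placed in column 5, leaving r2c5 = 4.
Row 3 now contains 5, which forces r3c2 = 3.
Row 3 now contains 3, which forces r3c3 = 4.
Row 4 now contains 2, leaving r4c3 = 5.
Column 5 now contains 5, so r4c5 = 1.
Row 5 already has 5; hence r5c3 = 2.
4 is placed in row 2, leaving r2c3 = 3.
The full grid is 5 2 1 4 3 / 2 5 3 1 4 / 1 3 4 5 2 / 3 4 5 2 1 / 4 1 2 3 5.

4 1 2 3 5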